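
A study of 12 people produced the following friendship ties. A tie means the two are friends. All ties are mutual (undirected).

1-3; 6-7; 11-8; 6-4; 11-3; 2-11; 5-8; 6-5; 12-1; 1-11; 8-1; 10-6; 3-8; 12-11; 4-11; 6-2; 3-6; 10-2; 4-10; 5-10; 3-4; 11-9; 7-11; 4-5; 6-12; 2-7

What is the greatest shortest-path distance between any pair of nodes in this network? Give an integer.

Eccentricity of each node (its greatest distance to any other): 1:3, 2:2, 3:2, 4:2, 5:3, 6:3, 7:2, 8:2, 9:3, 10:3, 11:2, 12:2.
The maximum eccentricity is 3, realized for instance by the pair 9–5 via 9 – 11 – 4 – 5. So the diameter is 3.

3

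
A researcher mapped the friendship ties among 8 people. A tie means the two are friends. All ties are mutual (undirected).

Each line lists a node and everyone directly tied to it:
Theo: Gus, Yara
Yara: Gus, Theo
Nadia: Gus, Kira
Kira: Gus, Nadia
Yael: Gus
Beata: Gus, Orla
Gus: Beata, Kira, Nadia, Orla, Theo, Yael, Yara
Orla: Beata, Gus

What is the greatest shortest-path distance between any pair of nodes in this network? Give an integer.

2

Eccentricity of each node (its greatest distance to any other): Beata:2, Gus:1, Kira:2, Nadia:2, Orla:2, Theo:2, Yael:2, Yara:2.
The maximum eccentricity is 2, realized for instance by the pair Orla–Kira via Orla – Gus – Kira. So the diameter is 2.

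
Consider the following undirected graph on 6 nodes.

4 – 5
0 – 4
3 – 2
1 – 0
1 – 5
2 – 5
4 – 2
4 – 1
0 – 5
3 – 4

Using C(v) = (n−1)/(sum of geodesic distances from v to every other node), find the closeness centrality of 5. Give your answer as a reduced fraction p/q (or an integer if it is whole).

Distances from 5: 0:1, 1:1, 2:1, 3:2, 4:1. Sum = 6.
n = 6, so closeness = 5/6.

5/6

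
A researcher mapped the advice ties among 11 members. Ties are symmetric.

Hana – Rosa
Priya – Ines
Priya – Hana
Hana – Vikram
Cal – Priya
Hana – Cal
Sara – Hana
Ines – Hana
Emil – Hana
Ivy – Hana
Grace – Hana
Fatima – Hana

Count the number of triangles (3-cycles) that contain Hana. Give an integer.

Hana's neighbors: Cal, Emil, Fatima, Grace, Ines, Ivy, Priya, Rosa, Sara, and Vikram.
Neighbor pairs that are themselves tied: Hana–Cal–Priya; Hana–Ines–Priya. Each forms one triangle with Hana, for 2 in total.

2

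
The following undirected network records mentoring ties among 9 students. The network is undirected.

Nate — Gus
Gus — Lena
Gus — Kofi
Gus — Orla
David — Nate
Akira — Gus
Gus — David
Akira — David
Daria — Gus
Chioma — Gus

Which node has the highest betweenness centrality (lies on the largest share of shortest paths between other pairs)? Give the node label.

Gus

Unnormalized betweenness of each node: Akira:0, Chioma:0, Daria:0, David:1/2, Gus:51/2, Kofi:0, Lena:0, Nate:0, Orla:0.
Gus has the largest value, 51/2, making it the main broker — the node through which the most shortest paths run.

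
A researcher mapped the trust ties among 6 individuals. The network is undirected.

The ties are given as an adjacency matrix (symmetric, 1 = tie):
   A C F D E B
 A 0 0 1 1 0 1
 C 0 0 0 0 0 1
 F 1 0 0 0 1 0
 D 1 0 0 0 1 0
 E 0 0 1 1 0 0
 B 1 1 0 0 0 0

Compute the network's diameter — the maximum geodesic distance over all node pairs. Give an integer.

4

Eccentricity of each node (its greatest distance to any other): A:2, B:3, C:4, D:3, E:4, F:3.
The maximum eccentricity is 4, realized for instance by the pair C–E via C – B – A – F – E. So the diameter is 4.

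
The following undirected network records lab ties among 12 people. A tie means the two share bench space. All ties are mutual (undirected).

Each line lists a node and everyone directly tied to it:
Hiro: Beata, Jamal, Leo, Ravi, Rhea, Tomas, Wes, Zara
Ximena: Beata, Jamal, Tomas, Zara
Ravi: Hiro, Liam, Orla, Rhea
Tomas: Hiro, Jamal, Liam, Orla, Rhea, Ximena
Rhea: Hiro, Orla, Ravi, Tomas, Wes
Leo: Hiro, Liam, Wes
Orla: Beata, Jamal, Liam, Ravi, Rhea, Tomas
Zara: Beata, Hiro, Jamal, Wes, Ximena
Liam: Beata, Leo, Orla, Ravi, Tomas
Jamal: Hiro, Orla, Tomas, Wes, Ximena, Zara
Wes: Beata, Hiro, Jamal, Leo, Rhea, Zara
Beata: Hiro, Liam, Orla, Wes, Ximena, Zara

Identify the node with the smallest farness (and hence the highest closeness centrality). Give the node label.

Farness (sum of distances to all others) for each node — Beata:16, Hiro:14, Jamal:16, Leo:20, Liam:17, Orla:16, Ravi:19, Rhea:17, Tomas:16, Wes:16, Ximena:20, Zara:17.
The smallest farness is 14, for Hiro, so Hiro has the highest closeness.

Hiro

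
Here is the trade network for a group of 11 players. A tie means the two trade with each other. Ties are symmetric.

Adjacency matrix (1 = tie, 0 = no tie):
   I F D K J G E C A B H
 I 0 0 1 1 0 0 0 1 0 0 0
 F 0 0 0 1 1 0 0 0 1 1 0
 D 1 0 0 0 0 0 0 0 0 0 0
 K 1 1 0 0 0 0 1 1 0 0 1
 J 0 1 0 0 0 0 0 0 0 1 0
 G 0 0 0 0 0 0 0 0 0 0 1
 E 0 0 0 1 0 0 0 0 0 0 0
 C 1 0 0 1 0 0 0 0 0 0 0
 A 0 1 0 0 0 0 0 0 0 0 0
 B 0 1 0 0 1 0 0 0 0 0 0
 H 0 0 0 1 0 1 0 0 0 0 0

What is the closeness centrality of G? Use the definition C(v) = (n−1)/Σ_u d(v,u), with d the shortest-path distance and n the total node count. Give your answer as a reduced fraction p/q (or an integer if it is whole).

Distances from G: A:4, B:4, C:3, D:4, E:3, F:3, H:1, I:3, J:4, K:2. Sum = 31.
n = 11, so closeness = 10/31.

10/31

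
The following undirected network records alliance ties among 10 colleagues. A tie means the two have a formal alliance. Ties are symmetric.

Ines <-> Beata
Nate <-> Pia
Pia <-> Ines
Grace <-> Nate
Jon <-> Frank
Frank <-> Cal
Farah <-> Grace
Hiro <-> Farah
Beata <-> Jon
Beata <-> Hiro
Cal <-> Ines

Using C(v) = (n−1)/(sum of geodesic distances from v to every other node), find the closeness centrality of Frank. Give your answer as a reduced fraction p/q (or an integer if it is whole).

Distances from Frank: Beata:2, Cal:1, Farah:4, Grace:5, Hiro:3, Ines:2, Jon:1, Nate:4, Pia:3. Sum = 25.
n = 10, so closeness = 9/25.

9/25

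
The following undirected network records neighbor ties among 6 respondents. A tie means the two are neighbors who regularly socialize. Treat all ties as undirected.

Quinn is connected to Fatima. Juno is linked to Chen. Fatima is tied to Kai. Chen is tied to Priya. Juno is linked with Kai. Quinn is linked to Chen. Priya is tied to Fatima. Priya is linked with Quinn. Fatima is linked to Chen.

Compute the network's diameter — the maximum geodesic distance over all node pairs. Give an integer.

2

Eccentricity of each node (its greatest distance to any other): Chen:2, Fatima:2, Juno:2, Kai:2, Priya:2, Quinn:2.
The maximum eccentricity is 2, realized for instance by the pair Priya–Juno via Priya – Chen – Juno. So the diameter is 2.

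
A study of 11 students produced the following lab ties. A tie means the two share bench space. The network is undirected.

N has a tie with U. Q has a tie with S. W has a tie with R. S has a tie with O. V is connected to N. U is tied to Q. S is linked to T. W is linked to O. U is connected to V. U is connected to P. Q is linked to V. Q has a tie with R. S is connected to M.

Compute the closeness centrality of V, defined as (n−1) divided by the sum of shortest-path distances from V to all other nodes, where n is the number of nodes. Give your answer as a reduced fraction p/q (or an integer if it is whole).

10/21

Distances from V: M:3, N:1, O:3, P:2, Q:1, R:2, S:2, T:3, U:1, W:3. Sum = 21.
n = 11, so closeness = 10/21.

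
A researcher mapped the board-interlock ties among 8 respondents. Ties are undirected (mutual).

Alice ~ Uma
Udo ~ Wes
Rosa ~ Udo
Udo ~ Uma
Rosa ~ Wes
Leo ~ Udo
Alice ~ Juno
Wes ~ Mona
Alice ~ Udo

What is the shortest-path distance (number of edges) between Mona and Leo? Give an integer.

One shortest route is Mona – Wes – Udo – Leo, which uses 3 edges, and at distance 2 from Mona we only reach {Rosa, Udo}, which does not include Leo. So d(Mona,Leo) = 3.

3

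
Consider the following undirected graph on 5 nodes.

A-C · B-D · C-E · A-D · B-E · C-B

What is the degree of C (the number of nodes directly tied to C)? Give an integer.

C is directly tied to A, B, and E. That is 3 neighbors, so the degree of C is 3.

3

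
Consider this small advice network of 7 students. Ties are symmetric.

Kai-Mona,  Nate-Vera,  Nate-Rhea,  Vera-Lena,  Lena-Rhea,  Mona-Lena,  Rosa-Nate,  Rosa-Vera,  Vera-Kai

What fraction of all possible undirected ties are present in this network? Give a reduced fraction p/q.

3/7

There are 9 edges and 7 nodes, so the maximum possible is C(7,2) = 21.
Density = 9/21 = 3/7.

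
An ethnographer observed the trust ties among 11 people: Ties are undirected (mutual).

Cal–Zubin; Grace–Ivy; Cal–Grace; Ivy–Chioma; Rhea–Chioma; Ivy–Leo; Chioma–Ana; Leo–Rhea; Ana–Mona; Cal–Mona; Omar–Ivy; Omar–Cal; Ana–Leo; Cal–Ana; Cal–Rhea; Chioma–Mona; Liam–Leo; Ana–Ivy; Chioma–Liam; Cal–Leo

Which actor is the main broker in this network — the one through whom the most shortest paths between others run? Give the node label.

Cal

Unnormalized betweenness of each node: Ana:29/12, Cal:35/2, Chioma:5, Grace:1/2, Ivy:73/12, Leo:37/6, Liam:1/4, Mona:2/3, Omar:1/2, Rhea:11/12, Zubin:0.
Cal has the largest value, 35/2, making it the main broker — the node through which the most shortest paths run.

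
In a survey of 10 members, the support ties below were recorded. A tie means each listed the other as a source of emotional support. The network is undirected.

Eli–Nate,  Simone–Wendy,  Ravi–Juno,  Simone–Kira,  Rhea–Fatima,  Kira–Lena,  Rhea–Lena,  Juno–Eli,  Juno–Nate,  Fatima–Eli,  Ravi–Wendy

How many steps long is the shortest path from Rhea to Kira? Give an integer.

One shortest route is Rhea – Lena – Kira, which uses 2 edges, and Rhea and Kira are not directly tied, so nothing shorter exists. So d(Rhea,Kira) = 2.

2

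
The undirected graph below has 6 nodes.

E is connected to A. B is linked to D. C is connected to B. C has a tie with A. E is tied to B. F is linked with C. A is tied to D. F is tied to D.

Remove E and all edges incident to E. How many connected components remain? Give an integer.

E's neighbors (A and B) remain reachable from one another through other ties, so the rest of the network stays in one piece.

1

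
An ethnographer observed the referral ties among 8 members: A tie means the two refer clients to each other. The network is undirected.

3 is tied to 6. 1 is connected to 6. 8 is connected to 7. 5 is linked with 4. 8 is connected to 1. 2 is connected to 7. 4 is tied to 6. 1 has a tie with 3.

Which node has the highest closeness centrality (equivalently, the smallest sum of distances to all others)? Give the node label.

Farness (sum of distances to all others) for each node — 1:13, 2:25, 3:16, 4:18, 5:24, 6:14, 7:19, 8:15.
The smallest farness is 13, for 1, so 1 has the highest closeness.

1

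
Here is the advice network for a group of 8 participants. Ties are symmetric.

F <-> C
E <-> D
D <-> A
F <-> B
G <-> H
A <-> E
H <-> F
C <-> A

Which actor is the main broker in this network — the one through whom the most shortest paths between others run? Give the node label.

Unnormalized betweenness of each node: A:10, B:0, C:12, D:0, E:0, F:14, G:0, H:6.
F has the largest value, 14, making it the main broker — the node through which the most shortest paths run.

F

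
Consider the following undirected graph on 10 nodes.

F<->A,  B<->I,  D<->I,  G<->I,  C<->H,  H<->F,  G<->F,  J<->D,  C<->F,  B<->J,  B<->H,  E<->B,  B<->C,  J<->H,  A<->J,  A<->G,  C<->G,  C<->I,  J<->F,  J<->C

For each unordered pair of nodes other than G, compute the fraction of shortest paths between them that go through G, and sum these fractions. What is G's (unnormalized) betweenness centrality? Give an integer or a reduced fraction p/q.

11/6

Pairs whose geodesics pass through G — I–F: 1/2; I–A: 1; A–C: 1/3.
All other pairs contribute 0.
Summing the contributions gives betweenness(G) = 11/6.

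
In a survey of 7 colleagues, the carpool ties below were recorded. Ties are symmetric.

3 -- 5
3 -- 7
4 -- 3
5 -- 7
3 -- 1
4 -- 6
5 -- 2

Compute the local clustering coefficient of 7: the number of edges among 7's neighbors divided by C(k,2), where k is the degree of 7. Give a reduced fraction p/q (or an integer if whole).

7's neighbors: 3 and 5 (k = 2).
Possible neighbor pairs: C(2,2) = 1. Edges among them: 3–5 → e = 1.
Clustering(7) = 1/1.

1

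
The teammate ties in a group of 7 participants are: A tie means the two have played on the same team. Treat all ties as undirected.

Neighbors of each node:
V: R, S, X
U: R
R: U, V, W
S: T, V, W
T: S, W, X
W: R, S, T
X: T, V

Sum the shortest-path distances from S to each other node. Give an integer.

10

Distances from S: R:2, T:1, U:3, V:1, W:1, X:2.
Sum = 2 + 1 + 3 + 1 + 1 + 2 = 10.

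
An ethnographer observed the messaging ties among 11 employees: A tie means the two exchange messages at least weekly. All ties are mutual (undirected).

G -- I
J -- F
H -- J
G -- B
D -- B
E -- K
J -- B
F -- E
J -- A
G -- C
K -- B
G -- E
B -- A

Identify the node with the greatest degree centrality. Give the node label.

Degrees — A:2, B:5, C:1, D:1, E:3, F:2, G:4, H:1, I:1, J:4, K:2.
The maximum is 5, attained only by B.

B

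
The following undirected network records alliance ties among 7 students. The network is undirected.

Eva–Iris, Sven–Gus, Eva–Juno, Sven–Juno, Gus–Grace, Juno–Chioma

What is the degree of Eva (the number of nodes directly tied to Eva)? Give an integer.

Eva is directly tied to Iris and Juno. That is 2 neighbors, so the degree of Eva is 2.

2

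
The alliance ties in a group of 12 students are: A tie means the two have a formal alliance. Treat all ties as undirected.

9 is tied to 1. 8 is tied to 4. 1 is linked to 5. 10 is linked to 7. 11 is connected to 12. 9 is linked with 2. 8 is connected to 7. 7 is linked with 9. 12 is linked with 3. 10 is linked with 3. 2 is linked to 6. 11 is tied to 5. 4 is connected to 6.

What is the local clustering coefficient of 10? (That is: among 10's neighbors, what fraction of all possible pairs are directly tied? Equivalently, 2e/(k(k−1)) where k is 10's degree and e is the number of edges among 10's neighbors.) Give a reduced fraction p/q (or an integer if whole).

0

10's neighbors: 3 and 7 (k = 2).
Possible neighbor pairs: C(2,2) = 1. Edges among them: none → e = 0.
Clustering(10) = 0/1.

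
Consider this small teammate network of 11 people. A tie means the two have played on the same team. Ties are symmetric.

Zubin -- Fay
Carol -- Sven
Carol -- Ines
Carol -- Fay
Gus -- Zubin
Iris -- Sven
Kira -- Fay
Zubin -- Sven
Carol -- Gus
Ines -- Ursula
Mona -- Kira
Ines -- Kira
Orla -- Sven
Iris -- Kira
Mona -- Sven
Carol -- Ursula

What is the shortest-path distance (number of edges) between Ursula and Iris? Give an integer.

3

One shortest route is Ursula – Ines – Kira – Iris, which uses 3 edges, and at distance 2 from Ursula we only reach {Fay, Gus, Kira, Sven}, which does not include Iris. So d(Ursula,Iris) = 3.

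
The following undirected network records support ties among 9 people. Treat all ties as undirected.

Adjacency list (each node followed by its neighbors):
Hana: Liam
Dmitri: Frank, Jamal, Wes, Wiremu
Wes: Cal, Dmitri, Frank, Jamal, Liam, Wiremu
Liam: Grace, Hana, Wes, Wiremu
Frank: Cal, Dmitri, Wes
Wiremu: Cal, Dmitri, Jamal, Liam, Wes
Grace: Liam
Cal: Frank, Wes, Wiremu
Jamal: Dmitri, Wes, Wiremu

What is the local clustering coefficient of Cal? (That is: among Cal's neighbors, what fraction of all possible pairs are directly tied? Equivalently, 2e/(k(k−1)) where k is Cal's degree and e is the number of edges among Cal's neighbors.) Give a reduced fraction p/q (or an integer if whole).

2/3

Cal's neighbors: Frank, Wes, and Wiremu (k = 3).
Possible neighbor pairs: C(3,2) = 3. Edges among them: Frank–Wes, Wes–Wiremu → e = 2.
Clustering(Cal) = 2/3.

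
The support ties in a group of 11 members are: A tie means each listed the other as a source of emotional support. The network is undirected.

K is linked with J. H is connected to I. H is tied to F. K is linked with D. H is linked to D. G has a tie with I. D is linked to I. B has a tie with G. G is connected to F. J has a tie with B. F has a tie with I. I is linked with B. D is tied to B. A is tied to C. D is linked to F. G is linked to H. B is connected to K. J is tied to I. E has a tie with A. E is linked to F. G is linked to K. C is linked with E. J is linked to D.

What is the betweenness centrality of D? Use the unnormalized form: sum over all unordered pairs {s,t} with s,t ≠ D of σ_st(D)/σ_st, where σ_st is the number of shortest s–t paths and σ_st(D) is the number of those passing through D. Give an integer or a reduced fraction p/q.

83/12

Pairs whose geodesics pass through D — A–K: 1/2; A–B: 1/3; A–J: 1/2; E–K: 1/2; E–B: 1/3; E–J: 1/2; C–K: 1/2; C–B: 1/3; C–J: 1/2; H–K: 1/2; H–B: 1/3; H–J: 1/2; I–K: 1/4; K–F: 1/2 … (+2 more pairs).
All other pairs contribute 0.
Summing the contributions gives betweenness(D) = 83/12.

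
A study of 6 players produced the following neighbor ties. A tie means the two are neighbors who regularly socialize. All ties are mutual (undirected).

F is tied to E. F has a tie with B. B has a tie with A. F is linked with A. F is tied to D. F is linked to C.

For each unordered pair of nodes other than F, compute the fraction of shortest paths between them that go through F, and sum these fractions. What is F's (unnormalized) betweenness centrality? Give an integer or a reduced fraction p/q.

9

Pairs whose geodesics pass through F — D–B: 1; D–A: 1; D–C: 1; D–E: 1; B–C: 1; B–E: 1; A–C: 1; A–E: 1; C–E: 1.
All other pairs contribute 0.
Summing the contributions gives betweenness(F) = 9.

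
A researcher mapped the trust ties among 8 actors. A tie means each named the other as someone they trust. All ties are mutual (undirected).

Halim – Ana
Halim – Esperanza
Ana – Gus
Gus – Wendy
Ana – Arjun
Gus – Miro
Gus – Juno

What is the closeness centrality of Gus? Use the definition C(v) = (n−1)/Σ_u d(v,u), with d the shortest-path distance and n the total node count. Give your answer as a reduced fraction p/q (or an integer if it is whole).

Distances from Gus: Ana:1, Arjun:2, Esperanza:3, Halim:2, Juno:1, Miro:1, Wendy:1. Sum = 11.
n = 8, so closeness = 7/11.

7/11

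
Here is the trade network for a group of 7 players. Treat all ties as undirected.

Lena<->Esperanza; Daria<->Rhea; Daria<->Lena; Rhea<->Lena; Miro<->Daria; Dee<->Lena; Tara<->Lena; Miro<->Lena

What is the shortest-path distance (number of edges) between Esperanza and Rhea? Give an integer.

2

One shortest route is Esperanza – Lena – Rhea, which uses 2 edges, and Esperanza and Rhea are not directly tied, so nothing shorter exists. So d(Esperanza,Rhea) = 2.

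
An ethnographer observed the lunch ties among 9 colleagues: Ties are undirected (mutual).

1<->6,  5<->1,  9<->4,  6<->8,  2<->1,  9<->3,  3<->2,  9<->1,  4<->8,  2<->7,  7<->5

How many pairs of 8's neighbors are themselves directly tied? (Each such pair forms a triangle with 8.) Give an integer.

0

8's neighbors are 4 and 6, but none of them are tied to each other, so no triangle contains 8.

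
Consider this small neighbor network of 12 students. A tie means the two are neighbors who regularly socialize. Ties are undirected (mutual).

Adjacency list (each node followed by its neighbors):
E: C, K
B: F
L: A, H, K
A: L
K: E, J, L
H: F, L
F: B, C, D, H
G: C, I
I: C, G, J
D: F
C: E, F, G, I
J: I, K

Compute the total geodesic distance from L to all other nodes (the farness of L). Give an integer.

25

Distances from L: A:1, B:3, C:3, D:3, E:2, F:2, G:4, H:1, I:3, J:2, K:1.
Sum = 1 + 3 + 3 + 3 + 2 + 2 + 4 + 1 + 3 + 2 + 1 = 25.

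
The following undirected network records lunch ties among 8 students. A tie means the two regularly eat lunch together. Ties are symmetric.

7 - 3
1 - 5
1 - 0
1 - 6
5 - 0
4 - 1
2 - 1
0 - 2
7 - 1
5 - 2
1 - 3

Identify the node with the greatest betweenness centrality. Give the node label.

Unnormalized betweenness of each node: 0:0, 1:17, 2:0, 3:0, 4:0, 5:0, 6:0, 7:0.
1 has the largest value, 17, making it the main broker — the node through which the most shortest paths run.

1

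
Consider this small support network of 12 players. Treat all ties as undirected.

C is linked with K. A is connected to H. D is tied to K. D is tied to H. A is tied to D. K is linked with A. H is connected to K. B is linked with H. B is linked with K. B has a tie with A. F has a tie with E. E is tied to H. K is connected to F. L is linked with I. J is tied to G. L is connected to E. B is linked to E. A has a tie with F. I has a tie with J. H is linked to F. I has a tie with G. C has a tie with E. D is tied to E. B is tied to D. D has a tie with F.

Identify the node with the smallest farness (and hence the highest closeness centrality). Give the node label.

E

Farness (sum of distances to all others) for each node — A:26, B:22, C:25, D:21, E:18, F:22, G:37, H:21, I:28, J:37, K:25, L:22.
The smallest farness is 18, for E, so E has the highest closeness.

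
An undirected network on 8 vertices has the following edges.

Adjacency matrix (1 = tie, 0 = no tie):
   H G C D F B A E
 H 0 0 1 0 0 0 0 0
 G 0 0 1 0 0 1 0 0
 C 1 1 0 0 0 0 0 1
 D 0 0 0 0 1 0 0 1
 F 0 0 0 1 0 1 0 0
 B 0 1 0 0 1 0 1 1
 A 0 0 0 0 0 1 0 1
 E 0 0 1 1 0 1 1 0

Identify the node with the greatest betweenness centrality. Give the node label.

Unnormalized betweenness of each node: A:0, B:6, C:41/6, D:7/6, E:17/2, F:5/6, G:5/3, H:0.
E has the largest value, 17/2, making it the main broker — the node through which the most shortest paths run.

E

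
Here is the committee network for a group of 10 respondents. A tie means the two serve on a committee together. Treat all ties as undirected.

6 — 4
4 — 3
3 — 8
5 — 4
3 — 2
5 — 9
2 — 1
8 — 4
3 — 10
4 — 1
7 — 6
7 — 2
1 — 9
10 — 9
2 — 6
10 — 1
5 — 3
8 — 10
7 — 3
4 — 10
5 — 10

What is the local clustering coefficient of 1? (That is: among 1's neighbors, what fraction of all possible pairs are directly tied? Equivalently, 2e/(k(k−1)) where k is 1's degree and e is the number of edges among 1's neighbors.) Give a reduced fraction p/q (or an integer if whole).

1's neighbors: 2, 4, 9, and 10 (k = 4).
Possible neighbor pairs: C(4,2) = 6. Edges among them: 4–10, 9–10 → e = 2.
Clustering(1) = 2/6 = 1/3.

1/3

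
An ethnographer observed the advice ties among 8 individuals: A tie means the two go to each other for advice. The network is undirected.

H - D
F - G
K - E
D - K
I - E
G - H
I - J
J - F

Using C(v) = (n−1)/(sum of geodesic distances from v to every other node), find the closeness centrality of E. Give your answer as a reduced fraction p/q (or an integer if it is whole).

Distances from E: D:2, F:3, G:4, H:3, I:1, J:2, K:1. Sum = 16.
n = 8, so closeness = 7/16.

7/16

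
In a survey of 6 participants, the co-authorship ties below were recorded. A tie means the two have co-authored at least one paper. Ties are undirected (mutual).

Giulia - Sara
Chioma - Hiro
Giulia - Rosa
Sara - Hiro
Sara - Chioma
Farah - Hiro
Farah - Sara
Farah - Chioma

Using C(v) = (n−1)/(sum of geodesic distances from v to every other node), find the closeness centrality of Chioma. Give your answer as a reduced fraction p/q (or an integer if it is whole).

Distances from Chioma: Farah:1, Giulia:2, Hiro:1, Rosa:3, Sara:1. Sum = 8.
n = 6, so closeness = 5/8.

5/8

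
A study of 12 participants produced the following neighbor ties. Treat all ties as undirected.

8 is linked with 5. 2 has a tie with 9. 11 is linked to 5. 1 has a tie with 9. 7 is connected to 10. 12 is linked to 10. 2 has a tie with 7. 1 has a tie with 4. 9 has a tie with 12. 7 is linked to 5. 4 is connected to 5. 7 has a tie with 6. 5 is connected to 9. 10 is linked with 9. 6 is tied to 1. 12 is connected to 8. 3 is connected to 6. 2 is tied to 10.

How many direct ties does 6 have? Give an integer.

6 is directly tied to 1, 3, and 7. That is 3 neighbors, so the degree of 6 is 3.

3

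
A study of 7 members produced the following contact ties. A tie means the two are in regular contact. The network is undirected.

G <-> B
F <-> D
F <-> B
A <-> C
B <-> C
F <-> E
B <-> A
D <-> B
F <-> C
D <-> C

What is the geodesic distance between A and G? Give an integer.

One shortest route is A – B – G, which uses 2 edges, and A and G are not directly tied, so nothing shorter exists. So d(A,G) = 2.

2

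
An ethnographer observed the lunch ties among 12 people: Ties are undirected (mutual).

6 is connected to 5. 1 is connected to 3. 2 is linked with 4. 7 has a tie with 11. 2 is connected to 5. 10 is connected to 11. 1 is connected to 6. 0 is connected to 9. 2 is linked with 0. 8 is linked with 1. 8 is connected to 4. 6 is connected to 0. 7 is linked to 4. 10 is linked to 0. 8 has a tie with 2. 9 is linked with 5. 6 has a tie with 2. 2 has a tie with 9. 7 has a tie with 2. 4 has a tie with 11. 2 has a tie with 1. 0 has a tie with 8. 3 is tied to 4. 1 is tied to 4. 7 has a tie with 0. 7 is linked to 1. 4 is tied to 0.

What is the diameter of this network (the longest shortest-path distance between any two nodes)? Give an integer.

Eccentricity of each node (its greatest distance to any other): 0:2, 1:3, 2:2, 3:3, 4:2, 5:3, 6:3, 7:2, 8:2, 9:3, 10:3, 11:3.
The maximum eccentricity is 3, realized for instance by the pair 5–10 via 5 – 6 – 0 – 10. So the diameter is 3.

3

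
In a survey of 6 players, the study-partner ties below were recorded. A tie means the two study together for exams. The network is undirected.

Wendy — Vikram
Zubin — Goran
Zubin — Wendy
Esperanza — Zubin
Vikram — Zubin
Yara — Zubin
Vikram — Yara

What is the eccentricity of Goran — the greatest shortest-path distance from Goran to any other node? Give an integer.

2

Distances from Goran: Esperanza:2, Vikram:2, Wendy:2, Yara:2, Zubin:1.
The largest is 2 (to Wendy, Yara, Vikram, and Esperanza), so the eccentricity of Goran is 2.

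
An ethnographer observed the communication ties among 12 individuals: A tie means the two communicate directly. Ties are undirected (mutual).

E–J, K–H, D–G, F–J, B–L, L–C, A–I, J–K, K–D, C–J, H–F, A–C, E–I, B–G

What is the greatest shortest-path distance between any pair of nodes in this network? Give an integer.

Eccentricity of each node (its greatest distance to any other): A:4, B:4, C:3, D:4, E:4, F:4, G:5, H:4, I:5, J:3, K:3, L:4.
The maximum eccentricity is 5, realized for instance by the pair G–I via G – B – L – C – A – I. So the diameter is 5.

5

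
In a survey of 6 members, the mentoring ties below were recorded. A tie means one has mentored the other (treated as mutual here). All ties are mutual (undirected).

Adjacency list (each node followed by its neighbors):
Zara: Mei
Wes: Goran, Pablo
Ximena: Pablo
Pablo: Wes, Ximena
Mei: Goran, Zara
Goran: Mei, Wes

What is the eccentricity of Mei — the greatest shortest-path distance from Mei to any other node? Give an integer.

Distances from Mei: Goran:1, Pablo:3, Wes:2, Ximena:4, Zara:1.
The largest is 4 (to Ximena), so the eccentricity of Mei is 4.

4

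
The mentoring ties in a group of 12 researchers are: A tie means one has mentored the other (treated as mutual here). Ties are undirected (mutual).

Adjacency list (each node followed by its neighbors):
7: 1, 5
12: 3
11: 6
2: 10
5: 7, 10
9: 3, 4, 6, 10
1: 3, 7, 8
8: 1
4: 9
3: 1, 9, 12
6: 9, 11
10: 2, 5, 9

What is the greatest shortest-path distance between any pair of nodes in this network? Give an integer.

5

Eccentricity of each node (its greatest distance to any other): 1:4, 2:5, 3:3, 4:4, 5:4, 6:4, 7:5, 8:5, 9:3, 10:4, 11:5, 12:4.
The maximum eccentricity is 5, realized for instance by the pair 2–8 via 2 – 10 – 9 – 3 – 1 – 8. So the diameter is 5.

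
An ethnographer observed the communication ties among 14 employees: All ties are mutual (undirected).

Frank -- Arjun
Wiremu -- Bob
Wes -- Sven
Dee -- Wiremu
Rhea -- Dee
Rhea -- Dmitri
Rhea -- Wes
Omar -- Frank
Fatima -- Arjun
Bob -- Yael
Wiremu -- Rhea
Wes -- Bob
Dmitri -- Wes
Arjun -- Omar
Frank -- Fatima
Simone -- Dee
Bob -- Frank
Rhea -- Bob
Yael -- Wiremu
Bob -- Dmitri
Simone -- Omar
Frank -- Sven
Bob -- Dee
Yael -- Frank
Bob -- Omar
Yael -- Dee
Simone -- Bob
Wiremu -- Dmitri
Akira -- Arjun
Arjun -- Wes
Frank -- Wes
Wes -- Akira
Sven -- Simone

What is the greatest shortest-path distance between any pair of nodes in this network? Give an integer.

3

Eccentricity of each node (its greatest distance to any other): Akira:3, Arjun:3, Bob:2, Dee:3, Dmitri:3, Fatima:3, Frank:2, Omar:2, Rhea:3, Simone:3, Sven:3, Wes:2, Wiremu:3, Yael:3.
The maximum eccentricity is 3, realized for instance by the pair Yael–Akira via Yael – Frank – Wes – Akira. So the diameter is 3.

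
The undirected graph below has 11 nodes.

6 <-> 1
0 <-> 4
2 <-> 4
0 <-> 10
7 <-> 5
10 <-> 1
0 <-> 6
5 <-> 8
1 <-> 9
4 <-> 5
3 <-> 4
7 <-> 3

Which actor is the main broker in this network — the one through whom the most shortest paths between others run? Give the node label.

4

Unnormalized betweenness of each node: 0:49/2, 1:19/2, 2:0, 3:7/2, 4:30, 5:25/2, 6:7, 7:1, 8:0, 9:0, 10:7.
4 has the largest value, 30, making it the main broker — the node through which the most shortest paths run.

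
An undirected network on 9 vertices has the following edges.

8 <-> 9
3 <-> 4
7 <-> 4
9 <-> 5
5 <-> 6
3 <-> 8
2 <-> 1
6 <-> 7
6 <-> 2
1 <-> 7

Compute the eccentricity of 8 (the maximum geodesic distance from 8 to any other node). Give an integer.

Distances from 8: 1:4, 2:4, 3:1, 4:2, 5:2, 6:3, 7:3, 9:1.
The largest is 4 (to 2 and 1), so the eccentricity of 8 is 4.

4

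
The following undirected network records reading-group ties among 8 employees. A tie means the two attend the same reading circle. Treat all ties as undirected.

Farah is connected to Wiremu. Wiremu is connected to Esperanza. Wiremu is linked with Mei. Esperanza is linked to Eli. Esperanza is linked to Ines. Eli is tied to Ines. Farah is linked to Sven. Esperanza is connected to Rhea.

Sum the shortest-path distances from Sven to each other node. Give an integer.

21

Distances from Sven: Eli:4, Esperanza:3, Farah:1, Ines:4, Mei:3, Rhea:4, Wiremu:2.
Sum = 4 + 3 + 1 + 4 + 3 + 4 + 2 = 21.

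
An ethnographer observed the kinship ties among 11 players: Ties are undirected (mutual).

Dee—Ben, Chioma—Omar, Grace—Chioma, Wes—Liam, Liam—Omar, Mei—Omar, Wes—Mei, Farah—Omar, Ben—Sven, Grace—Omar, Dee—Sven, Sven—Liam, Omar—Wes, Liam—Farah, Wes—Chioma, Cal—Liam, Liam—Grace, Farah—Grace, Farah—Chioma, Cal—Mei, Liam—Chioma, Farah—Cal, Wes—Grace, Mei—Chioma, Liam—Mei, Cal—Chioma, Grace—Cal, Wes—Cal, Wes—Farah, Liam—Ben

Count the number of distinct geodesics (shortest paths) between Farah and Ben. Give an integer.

1

The shortest distance is 2, and the only length-2 path is Farah–Liam–Ben. So there is exactly 1 shortest path.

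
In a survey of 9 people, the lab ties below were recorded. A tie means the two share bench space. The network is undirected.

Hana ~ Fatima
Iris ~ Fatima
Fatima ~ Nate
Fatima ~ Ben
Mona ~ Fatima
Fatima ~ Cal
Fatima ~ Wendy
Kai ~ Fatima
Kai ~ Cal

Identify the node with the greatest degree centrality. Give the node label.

Fatima

Degrees — Ben:1, Cal:2, Fatima:8, Hana:1, Iris:1, Kai:2, Mona:1, Nate:1, Wendy:1.
The maximum is 8, attained only by Fatima.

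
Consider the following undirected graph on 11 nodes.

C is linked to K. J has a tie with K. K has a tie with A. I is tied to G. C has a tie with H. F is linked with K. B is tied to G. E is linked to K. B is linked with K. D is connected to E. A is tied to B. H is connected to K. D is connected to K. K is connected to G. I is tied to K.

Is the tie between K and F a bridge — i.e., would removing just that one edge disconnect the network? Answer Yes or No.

Without the K–F edge there is no alternate route between K and F, so the network disconnects. It is a bridge.

Yes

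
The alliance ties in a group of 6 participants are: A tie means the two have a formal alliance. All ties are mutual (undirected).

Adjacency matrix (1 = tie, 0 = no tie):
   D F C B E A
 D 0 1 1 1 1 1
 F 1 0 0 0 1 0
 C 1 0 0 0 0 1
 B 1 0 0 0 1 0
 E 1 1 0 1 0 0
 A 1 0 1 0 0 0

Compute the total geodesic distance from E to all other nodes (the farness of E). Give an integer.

Distances from E: A:2, B:1, C:2, D:1, F:1.
Sum = 2 + 1 + 2 + 1 + 1 = 7.

7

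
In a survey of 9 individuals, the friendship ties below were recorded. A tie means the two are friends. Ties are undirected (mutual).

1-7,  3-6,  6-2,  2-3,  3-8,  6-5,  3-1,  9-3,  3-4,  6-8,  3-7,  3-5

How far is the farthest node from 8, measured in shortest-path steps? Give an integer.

Distances from 8: 1:2, 2:2, 3:1, 4:2, 5:2, 6:1, 7:2, 9:2.
The largest is 2 (to 1, 9, 4, 7, 2, and 5), so the eccentricity of 8 is 2.

2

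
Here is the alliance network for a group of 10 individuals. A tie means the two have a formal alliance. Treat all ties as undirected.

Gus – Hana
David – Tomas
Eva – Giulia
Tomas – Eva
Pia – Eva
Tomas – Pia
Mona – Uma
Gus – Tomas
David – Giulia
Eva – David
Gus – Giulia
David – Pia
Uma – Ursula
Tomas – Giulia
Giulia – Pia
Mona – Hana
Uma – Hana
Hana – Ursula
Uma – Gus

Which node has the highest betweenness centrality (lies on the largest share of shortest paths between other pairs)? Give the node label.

Unnormalized betweenness of each node: David:0, Eva:0, Giulia:15/2, Gus:20, Hana:13/2, Mona:0, Pia:0, Tomas:15/2, Uma:13/2, Ursula:0.
Gus has the largest value, 20, making it the main broker — the node through which the most shortest paths run.

Gus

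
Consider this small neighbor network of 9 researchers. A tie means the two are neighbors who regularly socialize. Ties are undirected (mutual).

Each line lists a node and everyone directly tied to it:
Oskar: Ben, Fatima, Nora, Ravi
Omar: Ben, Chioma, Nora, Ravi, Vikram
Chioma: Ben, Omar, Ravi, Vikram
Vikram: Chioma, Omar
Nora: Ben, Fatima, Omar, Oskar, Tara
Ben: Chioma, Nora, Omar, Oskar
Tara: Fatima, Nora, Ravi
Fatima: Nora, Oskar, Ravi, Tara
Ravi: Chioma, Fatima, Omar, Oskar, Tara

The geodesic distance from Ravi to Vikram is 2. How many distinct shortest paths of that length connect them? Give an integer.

2

The shortest distance is 2. The length-2 paths are: Ravi–Omar–Vikram; Ravi–Chioma–Vikram.
That gives 2 distinct shortest paths.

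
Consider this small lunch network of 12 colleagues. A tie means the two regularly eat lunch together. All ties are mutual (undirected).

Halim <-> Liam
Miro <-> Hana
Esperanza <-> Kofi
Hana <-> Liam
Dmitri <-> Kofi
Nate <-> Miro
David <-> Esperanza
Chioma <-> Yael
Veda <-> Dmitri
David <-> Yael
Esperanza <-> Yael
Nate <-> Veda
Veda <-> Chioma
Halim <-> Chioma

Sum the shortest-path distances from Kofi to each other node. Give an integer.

32

Distances from Kofi: Chioma:3, David:2, Dmitri:1, Esperanza:1, Halim:4, Hana:5, Liam:5, Miro:4, Nate:3, Veda:2, Yael:2.
Sum = 3 + 2 + 1 + 1 + 4 + 5 + 5 + 4 + 3 + 2 + 2 = 32.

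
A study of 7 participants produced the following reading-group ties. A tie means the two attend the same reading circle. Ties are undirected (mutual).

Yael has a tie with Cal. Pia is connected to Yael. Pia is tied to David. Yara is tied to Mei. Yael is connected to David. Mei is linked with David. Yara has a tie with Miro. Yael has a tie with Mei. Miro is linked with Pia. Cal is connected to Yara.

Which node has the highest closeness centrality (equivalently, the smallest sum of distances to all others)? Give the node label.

Yael

Farness (sum of distances to all others) for each node — Cal:10, David:9, Mei:9, Miro:10, Pia:9, Yael:8, Yara:9.
The smallest farness is 8, for Yael, so Yael has the highest closeness.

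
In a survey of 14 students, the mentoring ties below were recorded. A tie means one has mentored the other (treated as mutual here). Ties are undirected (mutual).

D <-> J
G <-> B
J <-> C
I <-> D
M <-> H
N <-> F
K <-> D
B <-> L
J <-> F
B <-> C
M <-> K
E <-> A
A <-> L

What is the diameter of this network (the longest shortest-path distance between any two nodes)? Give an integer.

Eccentricity of each node (its greatest distance to any other): A:8, B:6, C:5, D:6, E:9, F:6, G:7, H:9, I:7, J:5, K:7, L:7, M:8, N:7.
The maximum eccentricity is 9, realized for instance by the pair H–E via H – M – K – D – J – C – B – L – A – E. So the diameter is 9.

9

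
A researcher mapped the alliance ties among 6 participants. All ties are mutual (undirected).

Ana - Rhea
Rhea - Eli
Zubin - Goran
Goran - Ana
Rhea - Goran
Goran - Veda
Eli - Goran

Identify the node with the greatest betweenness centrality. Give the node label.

Unnormalized betweenness of each node: Ana:0, Eli:0, Goran:15/2, Rhea:1/2, Veda:0, Zubin:0.
Goran has the largest value, 15/2, making it the main broker — the node through which the most shortest paths run.

Goran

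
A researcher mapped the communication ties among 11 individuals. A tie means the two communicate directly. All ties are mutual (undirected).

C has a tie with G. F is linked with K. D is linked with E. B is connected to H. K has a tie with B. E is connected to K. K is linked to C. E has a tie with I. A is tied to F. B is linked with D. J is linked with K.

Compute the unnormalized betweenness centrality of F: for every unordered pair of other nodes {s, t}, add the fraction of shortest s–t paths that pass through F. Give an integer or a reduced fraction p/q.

9

Pairs whose geodesics pass through F — C–A: 1; K–A: 1; B–A: 1; E–A: 1; G–A: 1; D–A: 2/2; H–A: 1; I–A: 1; J–A: 1.
All other pairs contribute 0.
Summing the contributions gives betweenness(F) = 9.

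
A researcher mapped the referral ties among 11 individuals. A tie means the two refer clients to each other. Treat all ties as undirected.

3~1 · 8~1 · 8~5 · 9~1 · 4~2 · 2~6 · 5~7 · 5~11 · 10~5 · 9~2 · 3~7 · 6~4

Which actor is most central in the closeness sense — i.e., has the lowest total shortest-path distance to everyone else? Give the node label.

Farness (sum of distances to all others) for each node — 1:21, 2:29, 3:25, 4:37, 5:25, 6:37, 7:27, 8:23, 9:24, 10:34, 11:34.
The smallest farness is 21, for 1, so 1 has the highest closeness.

1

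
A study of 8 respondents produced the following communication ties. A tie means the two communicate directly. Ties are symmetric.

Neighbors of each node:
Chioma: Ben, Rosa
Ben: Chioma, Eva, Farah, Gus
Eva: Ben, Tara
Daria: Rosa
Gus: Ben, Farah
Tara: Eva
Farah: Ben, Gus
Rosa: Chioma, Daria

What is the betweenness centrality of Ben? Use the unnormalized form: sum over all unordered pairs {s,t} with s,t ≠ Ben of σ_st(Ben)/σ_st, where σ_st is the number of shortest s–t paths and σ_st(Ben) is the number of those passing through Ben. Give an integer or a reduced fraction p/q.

Pairs whose geodesics pass through Ben — Eva–Daria: 1; Eva–Rosa: 1; Eva–Chioma: 1; Eva–Gus: 1; Eva–Farah: 1; Daria–Tara: 1; Daria–Gus: 1; Daria–Farah: 1; Rosa–Tara: 1; Rosa–Gus: 1; Rosa–Farah: 1; Chioma–Tara: 1; Chioma–Gus: 1; Chioma–Farah: 1 … (+2 more pairs).
All other pairs contribute 0.
Summing the contributions gives betweenness(Ben) = 16.

16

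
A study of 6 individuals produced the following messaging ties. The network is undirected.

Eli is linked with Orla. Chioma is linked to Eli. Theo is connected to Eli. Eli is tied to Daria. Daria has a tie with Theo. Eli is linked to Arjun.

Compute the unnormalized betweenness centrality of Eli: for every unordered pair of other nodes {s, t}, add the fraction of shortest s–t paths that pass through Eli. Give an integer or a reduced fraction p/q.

Pairs whose geodesics pass through Eli — Arjun–Theo: 1; Arjun–Orla: 1; Arjun–Chioma: 1; Arjun–Daria: 1; Theo–Orla: 1; Theo–Chioma: 1; Orla–Chioma: 1; Orla–Daria: 1; Chioma–Daria: 1.
All other pairs contribute 0.
Summing the contributions gives betweenness(Eli) = 9.

9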